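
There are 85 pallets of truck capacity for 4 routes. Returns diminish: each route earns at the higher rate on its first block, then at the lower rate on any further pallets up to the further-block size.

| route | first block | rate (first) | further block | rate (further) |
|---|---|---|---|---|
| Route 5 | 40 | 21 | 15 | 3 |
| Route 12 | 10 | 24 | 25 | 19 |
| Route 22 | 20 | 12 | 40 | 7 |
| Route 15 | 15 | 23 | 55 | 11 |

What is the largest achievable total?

1805

Treat each block as its own option and order by rate: Route 12/T1 24 > Route 15/T1 23 > Route 5/T1 21 > Route 12/T2 19 > Route 22/T1 12 > Route 15/T2 11 > Route 22/T2 7 > Route 5/T2 3.
Route 12/T1 (24): +10 → 75 left.
Fill Route 15 T1 block (15 at 23) → 60 left.
Route 5/T1 (21): +40 → 20 left.
Route 12/T2: +20 of 25 at 19; pool empty.
Total = 24×10 + 23×15 + 21×40 + 19×20 = 1805.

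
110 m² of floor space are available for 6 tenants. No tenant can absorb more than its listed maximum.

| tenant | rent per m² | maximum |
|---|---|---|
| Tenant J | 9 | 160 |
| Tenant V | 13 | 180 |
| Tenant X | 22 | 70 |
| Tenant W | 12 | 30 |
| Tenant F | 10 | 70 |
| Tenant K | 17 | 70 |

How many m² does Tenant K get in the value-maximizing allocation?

40

Rank by rent per m²: Tenant X 22 > Tenant K 17 > Tenant V 13 > Tenant W 12 > Tenant F 10 > Tenant J 9.
Tenant X takes 70 to reach its cap of 70 — 40 left.
Tenant K: +40 (room for 70) → 40. Pool exhausted.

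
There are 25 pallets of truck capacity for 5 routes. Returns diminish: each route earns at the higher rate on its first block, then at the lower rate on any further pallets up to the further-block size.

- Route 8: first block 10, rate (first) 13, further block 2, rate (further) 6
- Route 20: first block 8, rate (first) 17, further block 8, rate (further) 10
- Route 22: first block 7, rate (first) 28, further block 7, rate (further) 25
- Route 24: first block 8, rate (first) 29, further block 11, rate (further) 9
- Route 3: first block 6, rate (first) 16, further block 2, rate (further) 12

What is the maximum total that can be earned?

Rank every tier by rate: Route 24/T1 29 > Route 22/T1 28 > Route 22/T2 25 > Route 20/T1 17 > Route 3/T1 16 > Route 8/T1 13 > Route 3/T2 12 > Route 20/T2 10 > Route 24/T2 9 > Route 8/T2 6.
Route 24 T1 at 29: fill all 8 — 17 left.
Route 22 T1 at 28: fill all 7 — 10 left.
Route 22/T2 (25): +7 — 3 left.
Route 20/T1: +3 of 8 at 17; pool empty.
Total = 29×8 + 28×7 + 25×7 + 17×3 = 654.

654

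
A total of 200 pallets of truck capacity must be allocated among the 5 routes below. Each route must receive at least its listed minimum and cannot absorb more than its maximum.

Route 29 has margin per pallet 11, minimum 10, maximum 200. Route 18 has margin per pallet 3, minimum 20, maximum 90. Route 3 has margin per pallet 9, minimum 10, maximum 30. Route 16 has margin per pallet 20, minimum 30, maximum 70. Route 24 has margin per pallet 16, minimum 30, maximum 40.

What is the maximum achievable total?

2850

Meeting every minimum uses 10+20+10+30+30 = 100 pallets, leaving 100.
Order the routes by margin per pallet: Route 16 20 > Route 24 16 > Route 29 11 > Route 3 9 > Route 18 3.
Give Route 16 40 more to hit its cap of 70 → 60 left.
Route 24 takes 10 more to reach its cap of 40 → 50 left.
Only 50 left; Route 29 takes them to reach 60.
Total = 11×60 + 3×20 + 9×10 + 20×70 + 16×40 = 2850.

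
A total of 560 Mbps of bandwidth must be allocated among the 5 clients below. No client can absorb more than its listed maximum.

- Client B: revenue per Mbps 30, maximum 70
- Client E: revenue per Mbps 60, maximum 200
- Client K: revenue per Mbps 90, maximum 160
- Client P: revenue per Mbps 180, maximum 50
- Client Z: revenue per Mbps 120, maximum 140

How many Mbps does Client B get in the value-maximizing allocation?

Rank by revenue per Mbps: Client P 180 > Client Z 120 > Client K 90 > Client E 60 > Client B 30.
Give Client P 50 to hit its cap of 50 ; 510 left.
Client Z takes 140 to reach its cap of 140 ; 370 left.
Client K: +160 to 160 (cap) ; 210 left.
Give Client E 200 to hit its cap of 200 ; 10 left.
Client B: +10 (room for 70) → 10. Pool exhausted.

10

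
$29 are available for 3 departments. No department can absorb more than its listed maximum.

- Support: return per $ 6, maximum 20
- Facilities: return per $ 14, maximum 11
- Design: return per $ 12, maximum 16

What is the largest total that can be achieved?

Highest return per $ first: Facilities 14 > Design 12 > Support 6.
Facilities: +11 to 11 (cap) → 18 left.
Design: +16 to 16 (cap) → 2 left.
Support: +2 (room for 20) → 2. Pool exhausted.
Total = 6×2 + 14×11 + 12×16 = 358.

358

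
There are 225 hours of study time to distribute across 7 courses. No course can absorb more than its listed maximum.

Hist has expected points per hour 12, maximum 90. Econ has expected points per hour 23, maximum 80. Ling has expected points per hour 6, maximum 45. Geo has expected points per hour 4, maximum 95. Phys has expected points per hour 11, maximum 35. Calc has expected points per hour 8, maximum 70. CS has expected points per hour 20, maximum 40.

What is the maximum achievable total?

Highest expected points per hour first: Econ 23 > CS 20 > Hist 12 > Phys 11 > Calc 8 > Ling 6 > Geo 4.
Econ takes 80 to reach its cap of 80 → 145 left.
CS: +40 to 40 (cap) → 105 left.
Hist takes 90 to reach its cap of 90 → 15 left.
Only 15 left; Phys takes them to reach 15.
Total = 12×90 + 23×80 + 11×15 + 20×40 = 3885.

3885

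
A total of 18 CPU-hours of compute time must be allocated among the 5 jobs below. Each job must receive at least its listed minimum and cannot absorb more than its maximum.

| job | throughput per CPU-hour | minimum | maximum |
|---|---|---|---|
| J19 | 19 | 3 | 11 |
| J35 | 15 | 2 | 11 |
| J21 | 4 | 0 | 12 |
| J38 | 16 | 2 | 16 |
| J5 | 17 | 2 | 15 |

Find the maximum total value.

322

Meeting every minimum uses 3+2+0+2+2 = 9 CPU-hours, leaving 9.
Rank by throughput per CPU-hour: J19 19 > J5 17 > J38 16 > J35 15 > J21 4.
J19 takes 8 more to reach its cap of 11 ; 1 left.
J5: +1 (room for 13) → 3. Pool exhausted.
Total = 19×11 + 15×2 + 16×2 + 17×3 = 322.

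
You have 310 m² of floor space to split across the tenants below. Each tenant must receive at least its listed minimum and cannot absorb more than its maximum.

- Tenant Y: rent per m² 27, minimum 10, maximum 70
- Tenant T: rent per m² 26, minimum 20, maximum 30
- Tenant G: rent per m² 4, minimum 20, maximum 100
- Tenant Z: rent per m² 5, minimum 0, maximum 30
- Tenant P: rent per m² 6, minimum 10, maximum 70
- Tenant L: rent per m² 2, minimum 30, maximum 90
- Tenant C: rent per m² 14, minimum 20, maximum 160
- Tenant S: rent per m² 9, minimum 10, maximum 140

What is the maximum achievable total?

Meeting every minimum uses 10+20+20+0+10+30+20+10 = 120 m², leaving 190.
Highest rent per m² first: Tenant Y 27 > Tenant T 26 > Tenant C 14 > Tenant S 9 > Tenant P 6 > Tenant Z 5 > Tenant G 4 > Tenant L 2.
Give Tenant Y 60 more to hit its cap of 70 → 130 left.
Give Tenant T 10 more to hit its cap of 30 → 120 left.
Tenant C has room for 140 more but only 120 remain, so it gets 140.
Total = 27×70 + 26×30 + 4×20 + 6×10 + 2×30 + 14×140 + 9×10 = 4920.

4920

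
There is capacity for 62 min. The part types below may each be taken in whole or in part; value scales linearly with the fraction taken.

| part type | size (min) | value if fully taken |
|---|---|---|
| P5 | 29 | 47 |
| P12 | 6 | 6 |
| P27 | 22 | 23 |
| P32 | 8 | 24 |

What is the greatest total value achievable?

97

Best value per unit of size first: P32 24/8≈3, P5 47/29≈1.62, P27 23/22≈1.05, P12 6/6≈1.
P32: take in full, 8 min for value 24 ; 54 left.
All 29 min of P5 fit (value 47) ; 25 remain.
All 22 min of P27 fit (value 23) ; 3 remain.
3 min left: a 3/6 share of P12 gives 6×3/6 = 3.
Total value = 97.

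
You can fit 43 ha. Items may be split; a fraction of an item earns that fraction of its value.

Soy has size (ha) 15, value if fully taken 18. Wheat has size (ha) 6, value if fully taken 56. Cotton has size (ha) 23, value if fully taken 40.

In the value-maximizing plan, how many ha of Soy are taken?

Sort by value density: Wheat 56/6≈9.33, Cotton 40/23≈1.74, Soy 18/15≈1.2.
All 6 ha of Wheat fit (value 56) ; 37 remain.
All 23 ha of Cotton fit (value 40) ; 14 remain.
14 ha left: a 14/15 share of Soy gives 18×14/15 = 16.8.

14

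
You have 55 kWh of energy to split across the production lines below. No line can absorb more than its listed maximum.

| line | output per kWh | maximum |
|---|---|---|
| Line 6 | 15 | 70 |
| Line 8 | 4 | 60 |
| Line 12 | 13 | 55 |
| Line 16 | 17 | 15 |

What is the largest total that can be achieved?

Rank by output per kWh: Line 16 17 > Line 6 15 > Line 12 13 > Line 8 4.
Line 16 takes 15 to reach its cap of 15 ; 40 left.
Line 6: +40 (room for 70) → 40. Pool exhausted.
Total = 15×40 + 17×15 = 855.

855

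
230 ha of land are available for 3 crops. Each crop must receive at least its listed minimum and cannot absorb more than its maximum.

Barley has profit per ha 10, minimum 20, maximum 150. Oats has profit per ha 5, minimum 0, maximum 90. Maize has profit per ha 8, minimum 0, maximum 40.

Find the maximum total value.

2020

Meeting every minimum uses 20+0+0 = 20 ha, leaving 210.
Order the crops by profit per ha: Barley 10 > Maize 8 > Oats 5.
Barley: +130 to 150 (cap) → 80 left.
Give Maize 40 more to hit its cap of 40 → 40 left.
Only 40 left; Oats takes them to reach 40.
Total = 10×150 + 5×40 + 8×40 = 2020.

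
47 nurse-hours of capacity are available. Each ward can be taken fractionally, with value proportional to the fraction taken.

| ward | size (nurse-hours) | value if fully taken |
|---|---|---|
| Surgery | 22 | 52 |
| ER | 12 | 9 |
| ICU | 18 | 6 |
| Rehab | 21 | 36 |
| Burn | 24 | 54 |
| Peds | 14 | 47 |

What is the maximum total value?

Sort by value density: Peds 47/14≈3.36, Surgery 52/22≈2.36, Burn 54/24≈2.25, Rehab 36/21≈1.71, ER 9/12≈0.75, ICU 6/18≈0.333.
Peds: take in full, 14 nurse-hours for value 47 → 33 left.
All 22 nurse-hours of Surgery fit (value 52) → 11 remain.
Only 11 nurse-hours remain; take 11/24 of Burn for value 54×11/24 = 24.75.
Total value = 123.75.

123.75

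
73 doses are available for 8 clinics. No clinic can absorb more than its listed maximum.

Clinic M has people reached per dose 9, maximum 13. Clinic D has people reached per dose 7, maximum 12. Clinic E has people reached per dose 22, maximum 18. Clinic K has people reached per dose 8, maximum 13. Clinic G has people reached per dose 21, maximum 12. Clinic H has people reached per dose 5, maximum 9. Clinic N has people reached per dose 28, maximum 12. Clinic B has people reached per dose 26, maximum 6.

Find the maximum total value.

1353

Rank by people reached per dose: Clinic N 28 > Clinic B 26 > Clinic E 22 > Clinic G 21 > Clinic M 9 > Clinic K 8 > Clinic D 7 > Clinic H 5.
Clinic N: +12 to 12 (cap) — 61 left.
Clinic B: +6 to 6 (cap) — 55 left.
Clinic E takes 18 to reach its cap of 18 — 37 left.
Give Clinic G 12 to hit its cap of 12 — 25 left.
Clinic M: +13 to 13 (cap) — 12 left.
Clinic K: +12 (room for 13) → 12. Pool exhausted.
Total = 9×13 + 22×18 + 8×12 + 21×12 + 28×12 + 26×6 = 1353.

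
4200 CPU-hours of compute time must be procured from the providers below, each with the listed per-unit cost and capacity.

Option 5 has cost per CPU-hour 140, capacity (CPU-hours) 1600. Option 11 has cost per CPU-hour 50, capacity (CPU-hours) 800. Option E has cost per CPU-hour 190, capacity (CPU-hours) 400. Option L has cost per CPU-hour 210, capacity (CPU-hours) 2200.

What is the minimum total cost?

634000

Cheapest first:
Option 11 (50): use full 800 ; 3400 CPU-hours to go.
Option 5 (140): use full 1600 ; 1800 CPU-hours to go.
Option E at 190: take all 400 CPU-hours ; 1400 still needed.
Option L at 210: take 1400 of its 2200 ; requirement met.
Cost = 800×50 + 1600×140 + 400×190 + 1400×210 = 634000.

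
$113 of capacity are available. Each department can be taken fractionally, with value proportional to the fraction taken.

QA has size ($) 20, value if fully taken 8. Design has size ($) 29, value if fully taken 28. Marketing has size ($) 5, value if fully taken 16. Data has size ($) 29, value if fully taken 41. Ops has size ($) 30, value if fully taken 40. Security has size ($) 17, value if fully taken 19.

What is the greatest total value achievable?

Best value per unit of size first: Marketing 16/5≈3.2, Data 41/29≈1.41, Ops 40/30≈1.33, Security 19/17≈1.12, Design 28/29≈0.966, QA 8/20≈0.4.
All 5 $ of Marketing fit (value 16) ; 108 remain.
All 29 $ of Data fit (value 41) ; 79 remain.
All 30 $ of Ops fit (value 40) ; 49 remain.
Take all of Security (17 $, value 19) ; 32 $ left.
Take all of Design (29 $, value 28) ; 3 $ left.
Only 3 $ remain; take 3/20 of QA for value 8×3/20 = 1.2.
Total value = 145.2.

145.2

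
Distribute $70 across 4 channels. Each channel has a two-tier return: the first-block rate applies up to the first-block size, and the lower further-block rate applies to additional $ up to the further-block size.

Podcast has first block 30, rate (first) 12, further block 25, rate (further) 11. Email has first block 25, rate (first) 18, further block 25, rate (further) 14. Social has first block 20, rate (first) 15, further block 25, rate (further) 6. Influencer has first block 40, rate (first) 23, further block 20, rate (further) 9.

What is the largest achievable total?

1445

Treat each block as its own option and order by rate: Influencer/first 23 > Email/first 18 > Social/first 15 > Email/second 14 > Podcast/first 12 > Podcast/second 11 > Influencer/second 9 > Social/second 6.
Influencer/first (23): +40 ; 30 left.
Email first at 18: fill all 25 ; 5 left.
Social/first: +5 of 20 at 15; pool empty.
Total = 23×40 + 18×25 + 15×5 = 1445.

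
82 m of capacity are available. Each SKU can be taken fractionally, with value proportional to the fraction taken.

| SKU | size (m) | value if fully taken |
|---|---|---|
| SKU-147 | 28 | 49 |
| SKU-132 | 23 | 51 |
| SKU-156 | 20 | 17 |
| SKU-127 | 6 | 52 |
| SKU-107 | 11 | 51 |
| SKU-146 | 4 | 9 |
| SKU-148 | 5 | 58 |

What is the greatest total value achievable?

Rank by value-to-size ratio: SKU-148 58/5≈11.6, SKU-127 52/6≈8.67, SKU-107 51/11≈4.64, SKU-146 9/4≈2.25, SKU-132 51/23≈2.22, SKU-147 49/28≈1.75, SKU-156 17/20≈0.85.
SKU-148: take in full, 5 m for value 58 — 77 left.
Take all of SKU-127 (6 m, value 52) — 71 m left.
SKU-107: take in full, 11 m for value 51 — 60 left.
SKU-146: take in full, 4 m for value 9 — 56 left.
All 23 m of SKU-132 fit (value 51) — 33 remain.
All 28 m of SKU-147 fit (value 49) — 5 remain.
5 m left: a 5/20 share of SKU-156 gives 17×5/20 = 4.25.
Total value = 274.25.

274.25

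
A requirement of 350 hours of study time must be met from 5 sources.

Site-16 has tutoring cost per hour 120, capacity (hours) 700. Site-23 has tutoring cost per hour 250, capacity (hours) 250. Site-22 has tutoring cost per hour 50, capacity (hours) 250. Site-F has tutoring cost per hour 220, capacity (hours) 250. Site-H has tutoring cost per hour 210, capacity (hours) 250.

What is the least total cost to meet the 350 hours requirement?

24500

Cheapest first:
Site-22 at 50: take all 250 hours ; 100 still needed.
Site-16 (120): take the remaining 100 ; done.
Site-H, Site-F, Site-23: unused.
Cost = 250×50 + 100×120 = 24500.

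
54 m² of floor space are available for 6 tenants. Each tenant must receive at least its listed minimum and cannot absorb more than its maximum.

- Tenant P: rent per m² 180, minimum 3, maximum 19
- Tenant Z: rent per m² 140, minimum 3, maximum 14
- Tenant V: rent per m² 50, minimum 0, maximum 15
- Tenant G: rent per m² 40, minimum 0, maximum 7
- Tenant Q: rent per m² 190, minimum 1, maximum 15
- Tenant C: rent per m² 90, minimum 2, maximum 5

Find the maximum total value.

8730

Meeting every minimum uses 3+3+0+0+1+2 = 9 m², leaving 45.
Highest rent per m² first: Tenant Q 190 > Tenant P 180 > Tenant Z 140 > Tenant C 90 > Tenant V 50 > Tenant G 40.
Tenant Q: +14 to 15 (cap) → 31 left.
Tenant P takes 16 more to reach its cap of 19 → 15 left.
Tenant Z takes 11 more to reach its cap of 14 → 4 left.
Tenant C: +3 to 5 (cap) → 1 left.
Tenant V has room for 15 more but only 1 remain, so it gets 1.
Total = 180×19 + 140×14 + 50×1 + 190×15 + 90×5 = 8730.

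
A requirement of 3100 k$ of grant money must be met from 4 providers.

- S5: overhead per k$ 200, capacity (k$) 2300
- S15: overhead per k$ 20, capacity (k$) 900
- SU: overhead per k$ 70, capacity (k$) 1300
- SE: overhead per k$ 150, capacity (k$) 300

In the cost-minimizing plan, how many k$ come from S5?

Use providers in increasing cost order.
S15 (20): use full 900 — 2200 k$ to go.
SU (70): use full 1300 — 900 k$ to go.
SE at 150: take all 300 k$ — 600 still needed.
S5 (200): take the remaining 600 — done.

600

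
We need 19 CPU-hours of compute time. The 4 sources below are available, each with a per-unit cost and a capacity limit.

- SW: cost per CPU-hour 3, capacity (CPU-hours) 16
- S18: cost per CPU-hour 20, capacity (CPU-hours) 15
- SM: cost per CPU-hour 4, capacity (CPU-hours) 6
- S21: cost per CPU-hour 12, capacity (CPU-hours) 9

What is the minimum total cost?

Fill from the cheapest source first.
SW (3): use full 16 ; 3 CPU-hours to go.
SM (4): take the remaining 3 ; done.
S21, S18: unused.
Cost = 16×3 + 3×4 = 60.

60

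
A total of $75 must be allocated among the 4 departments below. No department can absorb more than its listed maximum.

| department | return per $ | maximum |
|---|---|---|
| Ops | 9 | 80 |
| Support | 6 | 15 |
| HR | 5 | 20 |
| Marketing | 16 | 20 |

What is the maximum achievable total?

815

Highest return per $ first: Marketing 16 > Ops 9 > Support 6 > HR 5.
Marketing takes 20 to reach its cap of 20 ; 55 left.
Ops has room for 80 but only 55 remain, so it gets 55.
Total = 9×55 + 16×20 = 815.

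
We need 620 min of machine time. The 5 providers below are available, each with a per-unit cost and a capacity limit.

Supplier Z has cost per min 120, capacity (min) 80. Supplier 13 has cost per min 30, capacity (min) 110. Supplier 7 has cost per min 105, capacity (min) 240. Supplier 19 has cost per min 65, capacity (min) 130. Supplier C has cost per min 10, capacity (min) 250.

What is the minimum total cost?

Use providers in increasing cost order.
Supplier C at 10: take all 250 min ; 370 still needed.
Take 110 from Supplier 13 at 30 ; need 260 more.
Supplier 19 at 65: take all 130 min ; 130 still needed.
Supplier 7 (105): take the remaining 130 ; done.
Supplier Z: unused.
Cost = 250×10 + 110×30 + 130×65 + 130×105 = 27900.

27900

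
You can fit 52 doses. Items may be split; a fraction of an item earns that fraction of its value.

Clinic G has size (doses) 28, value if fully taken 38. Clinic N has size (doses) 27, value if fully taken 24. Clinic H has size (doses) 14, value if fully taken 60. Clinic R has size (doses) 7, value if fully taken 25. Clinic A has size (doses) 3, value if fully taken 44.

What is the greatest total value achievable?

167

Best value per unit of size first: Clinic A 44/3≈14.7, Clinic H 60/14≈4.29, Clinic R 25/7≈3.57, Clinic G 38/28≈1.36, Clinic N 24/27≈0.889.
Take all of Clinic A (3 doses, value 44) ; 49 doses left.
All 14 doses of Clinic H fit (value 60) ; 35 remain.
Clinic R: take in full, 7 doses for value 25 ; 28 left.
Clinic G: take in full, 28 doses for value 38 ; 0 left.
Total value = 167.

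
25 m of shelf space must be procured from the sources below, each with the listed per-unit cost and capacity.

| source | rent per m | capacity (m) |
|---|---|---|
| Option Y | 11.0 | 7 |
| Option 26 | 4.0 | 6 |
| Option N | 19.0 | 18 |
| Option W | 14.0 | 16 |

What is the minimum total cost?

269

Fill from the cheapest source first.
Option 26 (4.0): use full 6 → 19 m to go.
Take 7 from Option Y at 11.0 → need 12 more.
Option W at 14.0: take 12 of its 16 → requirement met.
Option N: unused.
Cost = 6×4.0 + 7×11.0 + 12×14.0 = 269.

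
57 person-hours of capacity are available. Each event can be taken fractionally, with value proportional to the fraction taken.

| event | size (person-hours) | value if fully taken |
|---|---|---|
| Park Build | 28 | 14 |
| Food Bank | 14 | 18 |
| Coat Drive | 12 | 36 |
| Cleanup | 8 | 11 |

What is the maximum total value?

Best value per unit of size first: Coat Drive 36/12≈3, Cleanup 11/8≈1.38, Food Bank 18/14≈1.29, Park Build 14/28≈0.5.
Coat Drive: take in full, 12 person-hours for value 36 ; 45 left.
All 8 person-hours of Cleanup fit (value 11) ; 37 remain.
Food Bank: take in full, 14 person-hours for value 18 ; 23 left.
23 person-hours left: a 23/28 share of Park Build gives 14×23/28 = 11.5.
Total value = 76.5.

76.5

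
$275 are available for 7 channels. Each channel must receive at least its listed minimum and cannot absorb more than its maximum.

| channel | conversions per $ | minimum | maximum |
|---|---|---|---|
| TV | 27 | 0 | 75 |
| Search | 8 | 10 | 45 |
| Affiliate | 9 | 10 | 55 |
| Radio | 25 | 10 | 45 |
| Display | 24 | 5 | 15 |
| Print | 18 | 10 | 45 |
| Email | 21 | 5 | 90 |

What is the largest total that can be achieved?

Meeting every minimum uses 0+10+10+10+5+10+5 = 50 $, leaving 225.
Order the channels by conversions per $: TV 27 > Radio 25 > Display 24 > Email 21 > Print 18 > Affiliate 9 > Search 8.
TV takes 75 more to reach its cap of 75 — 150 left.
Radio: +35 to 45 (cap) — 115 left.
Display: +10 to 15 (cap) — 105 left.
Give Email 85 more to hit its cap of 90 — 20 left.
Print: +20 (room for 35) → 30. Pool exhausted.
Total = 27×75 + 8×10 + 9×10 + 25×45 + 24×15 + 18×30 + 21×90 = 6110.

6110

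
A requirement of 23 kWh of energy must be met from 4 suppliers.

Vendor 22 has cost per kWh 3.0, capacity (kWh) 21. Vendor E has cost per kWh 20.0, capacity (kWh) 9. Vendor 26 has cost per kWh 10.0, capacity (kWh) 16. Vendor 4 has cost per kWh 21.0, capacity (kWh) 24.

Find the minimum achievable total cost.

Use suppliers in increasing cost order.
Take 21 from Vendor 22 at 3.0 — need 2 more.
Take 2 from Vendor 26 at 10.0 to finish.
Vendor E, Vendor 4: unused.
Cost = 21×3.0 + 2×10.0 = 83.

83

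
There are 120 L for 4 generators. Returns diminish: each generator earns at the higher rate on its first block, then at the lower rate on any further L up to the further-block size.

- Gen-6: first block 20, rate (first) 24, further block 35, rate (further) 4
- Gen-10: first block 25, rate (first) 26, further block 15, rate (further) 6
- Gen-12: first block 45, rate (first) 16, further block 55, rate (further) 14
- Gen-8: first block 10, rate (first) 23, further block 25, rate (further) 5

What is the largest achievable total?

2360

Treat each block as its own option and order by rate: Gen-10/T1 26 > Gen-6/T1 24 > Gen-8/T1 23 > Gen-12/T1 16 > Gen-12/T2 14 > Gen-10/T2 6 > Gen-8/T2 5 > Gen-6/T2 4.
Gen-10/T1 (26): +25 → 95 left.
Gen-6 T1 at 24: fill all 20 → 75 left.
Gen-8 T1 at 23: fill all 10 → 65 left.
Fill Gen-12 T1 block (45 at 16) → 20 left.
Gen-12 T2 at 14: only 20 left, fill 20.
Total = 26×25 + 24×20 + 23×10 + 16×45 + 14×20 = 2360.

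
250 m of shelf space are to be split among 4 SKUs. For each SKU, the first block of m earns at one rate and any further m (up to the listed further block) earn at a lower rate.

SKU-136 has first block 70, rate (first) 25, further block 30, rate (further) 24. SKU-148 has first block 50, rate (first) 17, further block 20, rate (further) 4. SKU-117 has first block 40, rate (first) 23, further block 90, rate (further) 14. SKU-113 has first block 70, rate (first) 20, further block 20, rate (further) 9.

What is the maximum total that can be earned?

5470

Order all 8 blocks by rate: SKU-136/T1 25 > SKU-136/T2 24 > SKU-117/T1 23 > SKU-113/T1 20 > SKU-148/T1 17 > SKU-117/T2 14 > SKU-113/T2 9 > SKU-148/T2 4.
SKU-136 T1 at 25: fill all 70 ; 180 left.
SKU-136 T2 at 24: fill all 30 ; 150 left.
SKU-117 T1 at 23: fill all 40 ; 110 left.
SKU-113/T1 (20): +70 ; 40 left.
40 remain; put them into SKU-148 T1 at 17.
Total = 25×70 + 24×30 + 23×40 + 20×70 + 17×40 = 5470.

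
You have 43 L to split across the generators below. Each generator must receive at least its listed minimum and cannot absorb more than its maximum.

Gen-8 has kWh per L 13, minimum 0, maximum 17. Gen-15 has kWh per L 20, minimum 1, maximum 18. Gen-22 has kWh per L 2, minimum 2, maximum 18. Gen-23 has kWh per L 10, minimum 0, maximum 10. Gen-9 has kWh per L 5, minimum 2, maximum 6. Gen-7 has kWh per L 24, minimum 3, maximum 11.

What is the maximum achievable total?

768

Meeting every minimum uses 0+1+2+0+2+3 = 8 L, leaving 35.
Highest kWh per L first: Gen-7 24 > Gen-15 20 > Gen-8 13 > Gen-23 10 > Gen-9 5 > Gen-22 2.
Gen-7: +8 to 11 (cap) — 27 left.
Gen-15 takes 17 more to reach its cap of 18 — 10 left.
Gen-8: +10 (room for 17) → 10. Pool exhausted.
Total = 13×10 + 20×18 + 2×2 + 5×2 + 24×11 = 768.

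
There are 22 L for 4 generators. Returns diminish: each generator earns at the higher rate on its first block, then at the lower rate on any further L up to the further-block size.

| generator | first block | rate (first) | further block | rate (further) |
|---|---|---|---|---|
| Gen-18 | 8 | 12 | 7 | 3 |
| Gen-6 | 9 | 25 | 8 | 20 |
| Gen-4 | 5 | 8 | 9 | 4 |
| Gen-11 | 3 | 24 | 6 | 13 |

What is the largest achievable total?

483

Order all 8 blocks by rate: Gen-6/first 25 > Gen-11/first 24 > Gen-6/second 20 > Gen-11/second 13 > Gen-18/first 12 > Gen-4/first 8 > Gen-4/second 4 > Gen-18/second 3.
Gen-6/first (25): +9 — 13 left.
Gen-11 first at 24: fill all 3 — 10 left.
Fill Gen-6 second block (8 at 20) — 2 left.
2 remain; put them into Gen-11 second at 13.
Total = 25×9 + 24×3 + 20×8 + 13×2 = 483.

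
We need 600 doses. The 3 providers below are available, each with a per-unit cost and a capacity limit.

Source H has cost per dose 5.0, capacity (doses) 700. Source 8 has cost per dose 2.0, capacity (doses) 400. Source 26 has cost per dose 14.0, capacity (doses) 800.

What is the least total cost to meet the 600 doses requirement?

Cheapest first:
Source 8 (2.0): use full 400 — 200 doses to go.
Source H at 5.0: take 200 of its 700 — requirement met.
Source 26: unused.
Cost = 400×2.0 + 200×5.0 = 1800.

1800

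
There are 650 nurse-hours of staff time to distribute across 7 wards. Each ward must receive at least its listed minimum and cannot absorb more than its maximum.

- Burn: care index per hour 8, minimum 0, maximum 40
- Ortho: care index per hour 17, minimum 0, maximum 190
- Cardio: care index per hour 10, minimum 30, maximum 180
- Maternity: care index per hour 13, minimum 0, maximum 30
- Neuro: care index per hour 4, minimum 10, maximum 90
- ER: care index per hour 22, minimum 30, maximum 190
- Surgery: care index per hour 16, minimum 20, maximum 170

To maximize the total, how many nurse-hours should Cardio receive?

Meeting every minimum uses 0+0+30+0+10+30+20 = 90 nurse-hours, leaving 560.
Highest care index per hour first: ER 22 > Ortho 17 > Surgery 16 > Maternity 13 > Cardio 10 > Burn 8 > Neuro 4.
Give ER 160 more to hit its cap of 190 → 400 left.
Ortho: +190 to 190 (cap) → 210 left.
Give Surgery 150 more to hit its cap of 170 → 60 left.
Maternity: +30 to 30 (cap) → 30 left.
Cardio has room for 150 more but only 30 remain, so it gets 60.

60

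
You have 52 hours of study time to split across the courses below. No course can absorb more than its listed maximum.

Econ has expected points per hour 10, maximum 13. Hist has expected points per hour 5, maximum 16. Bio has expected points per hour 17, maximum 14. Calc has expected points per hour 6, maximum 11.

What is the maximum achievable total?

Highest expected points per hour first: Bio 17 > Econ 10 > Calc 6 > Hist 5.
Bio takes 14 to reach its cap of 14 ; 38 left.
Econ takes 13 to reach its cap of 13 ; 25 left.
Give Calc 11 to hit its cap of 11 ; 14 left.
Hist: +14 (room for 16) → 14. Pool exhausted.
Total = 10×13 + 5×14 + 17×14 + 6×11 = 504.

504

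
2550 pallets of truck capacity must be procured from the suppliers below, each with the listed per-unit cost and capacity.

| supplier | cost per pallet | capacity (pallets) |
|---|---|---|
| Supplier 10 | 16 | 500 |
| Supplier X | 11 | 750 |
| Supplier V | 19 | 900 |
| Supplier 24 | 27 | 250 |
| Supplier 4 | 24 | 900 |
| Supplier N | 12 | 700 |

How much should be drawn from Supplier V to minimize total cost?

600

Use suppliers in increasing cost order.
Take 750 from Supplier X at 11 ; need 1800 more.
Take 700 from Supplier N at 12 ; need 1100 more.
Supplier 10 at 16: take all 500 pallets ; 600 still needed.
Supplier V (19): take the remaining 600 ; done.
Supplier 4, Supplier 24: unused.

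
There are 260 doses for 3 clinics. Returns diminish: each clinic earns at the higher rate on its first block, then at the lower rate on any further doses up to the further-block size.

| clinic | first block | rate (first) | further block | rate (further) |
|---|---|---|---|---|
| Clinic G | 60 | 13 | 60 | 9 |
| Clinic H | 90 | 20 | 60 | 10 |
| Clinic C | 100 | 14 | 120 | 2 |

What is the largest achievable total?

Rank every tier by rate: Clinic H/tier1 20 > Clinic C/tier1 14 > Clinic G/tier1 13 > Clinic H/tier2 10 > Clinic G/tier2 9 > Clinic C/tier2 2.
Clinic H tier1 at 20: fill all 90 — 170 left.
Fill Clinic C tier1 block (100 at 14) — 70 left.
Clinic G/tier1 (13): +60 — 10 left.
10 remain; put them into Clinic H tier2 at 10.
Total = 20×90 + 14×100 + 13×60 + 10×10 = 4080.

4080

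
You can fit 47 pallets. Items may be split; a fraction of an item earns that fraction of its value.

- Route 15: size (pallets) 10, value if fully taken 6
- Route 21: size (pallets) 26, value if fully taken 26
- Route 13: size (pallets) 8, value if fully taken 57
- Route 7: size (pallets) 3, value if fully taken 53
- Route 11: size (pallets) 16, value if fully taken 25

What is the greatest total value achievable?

155

Sort by value density: Route 7 53/3≈17.7, Route 13 57/8≈7.12, Route 11 25/16≈1.56, Route 21 26/26≈1, Route 15 6/10≈0.6.
All 3 pallets of Route 7 fit (value 53) — 44 remain.
All 8 pallets of Route 13 fit (value 57) — 36 remain.
All 16 pallets of Route 11 fit (value 25) — 20 remain.
Only 20 pallets remain; take 20/26 of Route 21 for value 26×20/26 = 20.
Total value = 155.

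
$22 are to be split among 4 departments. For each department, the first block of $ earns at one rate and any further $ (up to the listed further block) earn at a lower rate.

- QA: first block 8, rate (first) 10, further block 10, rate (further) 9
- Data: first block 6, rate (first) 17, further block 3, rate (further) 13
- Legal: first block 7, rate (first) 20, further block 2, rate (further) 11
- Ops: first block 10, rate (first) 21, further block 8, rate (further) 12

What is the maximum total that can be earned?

435

Rank every tier by rate: Ops/first 21 > Legal/first 20 > Data/first 17 > Data/second 13 > Ops/second 12 > Legal/second 11 > QA/first 10 > QA/second 9.
Fill Ops first block (10 at 21) — 12 left.
Fill Legal first block (7 at 20) — 5 left.
5 remain; put them into Data first at 17.
Total = 21×10 + 20×7 + 17×5 = 435.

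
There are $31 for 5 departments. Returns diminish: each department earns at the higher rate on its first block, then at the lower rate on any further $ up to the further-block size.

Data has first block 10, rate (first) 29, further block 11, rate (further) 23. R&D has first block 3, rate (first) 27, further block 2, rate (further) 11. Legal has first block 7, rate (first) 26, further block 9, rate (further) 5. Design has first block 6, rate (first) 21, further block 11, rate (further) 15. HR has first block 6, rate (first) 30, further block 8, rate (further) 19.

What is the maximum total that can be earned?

848

Treat each block as its own option and order by rate: HR/tier1 30 > Data/tier1 29 > R&D/tier1 27 > Legal/tier1 26 > Data/tier2 23 > Design/tier1 21 > HR/tier2 19 > Design/tier2 15 > R&D/tier2 11 > Legal/tier2 5.
HR tier1 at 30: fill all 6 — 25 left.
Data tier1 at 29: fill all 10 — 15 left.
R&D/tier1 (27): +3 — 12 left.
Fill Legal tier1 block (7 at 26) — 5 left.
Data tier2 at 23: only 5 left, fill 5.
Total = 30×6 + 29×10 + 27×3 + 26×7 + 23×5 = 848.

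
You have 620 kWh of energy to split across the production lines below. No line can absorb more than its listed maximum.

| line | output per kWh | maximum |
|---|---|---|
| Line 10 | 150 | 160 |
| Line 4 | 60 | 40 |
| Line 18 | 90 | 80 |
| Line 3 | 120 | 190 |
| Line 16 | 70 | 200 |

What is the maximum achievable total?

Order the production lines by output per kWh: Line 10 150 > Line 3 120 > Line 18 90 > Line 16 70 > Line 4 60.
Give Line 10 160 to hit its cap of 160 → 460 left.
Line 3 takes 190 to reach its cap of 190 → 270 left.
Give Line 18 80 to hit its cap of 80 → 190 left.
Only 190 left; Line 16 takes them to reach 190.
Total = 150×160 + 90×80 + 120×190 + 70×190 = 67300.

67300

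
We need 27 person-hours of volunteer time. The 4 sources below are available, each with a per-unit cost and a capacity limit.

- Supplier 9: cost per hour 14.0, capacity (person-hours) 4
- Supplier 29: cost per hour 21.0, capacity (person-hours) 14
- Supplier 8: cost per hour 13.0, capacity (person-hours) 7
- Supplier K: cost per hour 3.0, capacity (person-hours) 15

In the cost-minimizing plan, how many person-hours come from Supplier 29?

1

Fill from the cheapest source first.
Take 15 from Supplier K at 3.0 → need 12 more.
Supplier 8 at 13.0: take all 7 person-hours → 5 still needed.
Supplier 9 at 14.0: take all 4 person-hours → 1 still needed.
Supplier 29 at 21.0: take 1 of its 14 → requirement met.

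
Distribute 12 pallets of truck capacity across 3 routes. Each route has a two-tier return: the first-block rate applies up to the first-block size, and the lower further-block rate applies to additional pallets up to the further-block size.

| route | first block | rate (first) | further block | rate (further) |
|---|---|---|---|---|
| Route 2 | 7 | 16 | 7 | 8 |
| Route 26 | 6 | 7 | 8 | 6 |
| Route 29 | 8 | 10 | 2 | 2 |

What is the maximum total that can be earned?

162

Treat each block as its own option and order by rate: Route 2/first 16 > Route 29/first 10 > Route 2/second 8 > Route 26/first 7 > Route 26/second 6 > Route 29/second 2.
Route 2 first at 16: fill all 7 — 5 left.
5 remain; put them into Route 29 first at 10.
Total = 16×7 + 10×5 = 162.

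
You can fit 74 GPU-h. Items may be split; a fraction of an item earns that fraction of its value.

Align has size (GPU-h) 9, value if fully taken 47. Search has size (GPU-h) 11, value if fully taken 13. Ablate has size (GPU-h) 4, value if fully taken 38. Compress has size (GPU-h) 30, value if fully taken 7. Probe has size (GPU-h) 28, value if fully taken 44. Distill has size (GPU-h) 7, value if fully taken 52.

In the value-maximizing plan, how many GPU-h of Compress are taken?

15

Rank by value-to-size ratio: Ablate 38/4≈9.5, Distill 52/7≈7.43, Align 47/9≈5.22, Probe 44/28≈1.57, Search 13/11≈1.18, Compress 7/30≈0.233.
Take all of Ablate (4 GPU-h, value 38) ; 70 GPU-h left.
All 7 GPU-h of Distill fit (value 52) ; 63 remain.
Take all of Align (9 GPU-h, value 47) ; 54 GPU-h left.
All 28 GPU-h of Probe fit (value 44) ; 26 remain.
Search: take in full, 11 GPU-h for value 13 ; 15 left.
Only 15 GPU-h remain; take 15/30 of Compress for value 7×15/30 = 3.5.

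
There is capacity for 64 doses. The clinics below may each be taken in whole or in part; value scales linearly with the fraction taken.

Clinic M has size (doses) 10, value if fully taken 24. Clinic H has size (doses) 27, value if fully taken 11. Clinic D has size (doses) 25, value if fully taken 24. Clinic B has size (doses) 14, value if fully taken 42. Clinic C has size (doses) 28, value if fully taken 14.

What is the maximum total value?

Sort by value density: Clinic B 42/14≈3, Clinic M 24/10≈2.4, Clinic D 24/25≈0.96, Clinic C 14/28≈0.5, Clinic H 11/27≈0.407.
Clinic B: take in full, 14 doses for value 42 — 50 left.
All 10 doses of Clinic M fit (value 24) — 40 remain.
All 25 doses of Clinic D fit (value 24) — 15 remain.
Only 15 doses remain; take 15/28 of Clinic C for value 14×15/28 = 7.5.
Total value = 97.5.

97.5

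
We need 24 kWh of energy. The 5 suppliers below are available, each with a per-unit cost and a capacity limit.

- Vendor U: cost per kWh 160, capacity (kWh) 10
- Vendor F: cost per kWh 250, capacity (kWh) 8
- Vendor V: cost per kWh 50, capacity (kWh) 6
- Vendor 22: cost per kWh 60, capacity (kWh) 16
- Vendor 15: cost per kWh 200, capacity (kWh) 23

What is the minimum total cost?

Use suppliers in increasing cost order.
Take 6 from Vendor V at 50 → need 18 more.
Vendor 22 at 60: take all 16 kWh → 2 still needed.
Take 2 from Vendor U at 160 to finish.
Vendor 15, Vendor F: unused.
Cost = 6×50 + 16×60 + 2×160 = 1580.

1580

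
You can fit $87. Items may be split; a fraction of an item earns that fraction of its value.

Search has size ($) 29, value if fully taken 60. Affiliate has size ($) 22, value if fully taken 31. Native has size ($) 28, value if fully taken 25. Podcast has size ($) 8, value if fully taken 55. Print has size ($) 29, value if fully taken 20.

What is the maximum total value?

171

Best value per unit of size first: Podcast 55/8≈6.88, Search 60/29≈2.07, Affiliate 31/22≈1.41, Native 25/28≈0.893, Print 20/29≈0.69.
Podcast: take in full, 8 $ for value 55 — 79 left.
Search: take in full, 29 $ for value 60 — 50 left.
All 22 $ of Affiliate fit (value 31) — 28 remain.
Native: take in full, 28 $ for value 25 — 0 left.
Total value = 171.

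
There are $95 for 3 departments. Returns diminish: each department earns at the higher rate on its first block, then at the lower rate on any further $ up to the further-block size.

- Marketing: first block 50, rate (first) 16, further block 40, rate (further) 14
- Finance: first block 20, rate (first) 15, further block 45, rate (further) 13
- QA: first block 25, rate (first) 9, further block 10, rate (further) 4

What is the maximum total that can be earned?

Rank every tier by rate: Marketing/first 16 > Finance/first 15 > Marketing/second 14 > Finance/second 13 > QA/first 9 > QA/second 4.
Fill Marketing first block (50 at 16) ; 45 left.
Fill Finance first block (20 at 15) ; 25 left.
Marketing/second: +25 of 40 at 14; pool empty.
Total = 16×50 + 15×20 + 14×25 = 1450.

1450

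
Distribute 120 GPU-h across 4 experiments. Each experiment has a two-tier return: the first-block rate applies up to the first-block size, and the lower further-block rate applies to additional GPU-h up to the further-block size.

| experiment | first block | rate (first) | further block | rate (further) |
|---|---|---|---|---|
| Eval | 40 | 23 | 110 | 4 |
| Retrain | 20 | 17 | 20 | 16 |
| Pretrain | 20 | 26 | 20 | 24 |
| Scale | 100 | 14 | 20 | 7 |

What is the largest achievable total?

2580

Treat each block as its own option and order by rate: Pretrain/T1 26 > Pretrain/T2 24 > Eval/T1 23 > Retrain/T1 17 > Retrain/T2 16 > Scale/T1 14 > Scale/T2 7 > Eval/T2 4.
Pretrain T1 at 26: fill all 20 → 100 left.
Pretrain/T2 (24): +20 → 80 left.
Eval/T1 (23): +40 → 40 left.
Fill Retrain T1 block (20 at 17) → 20 left.
Retrain/T2 (16): +20 → 0 left.
Total = 26×20 + 24×20 + 23×40 + 17×20 + 16×20 = 2580.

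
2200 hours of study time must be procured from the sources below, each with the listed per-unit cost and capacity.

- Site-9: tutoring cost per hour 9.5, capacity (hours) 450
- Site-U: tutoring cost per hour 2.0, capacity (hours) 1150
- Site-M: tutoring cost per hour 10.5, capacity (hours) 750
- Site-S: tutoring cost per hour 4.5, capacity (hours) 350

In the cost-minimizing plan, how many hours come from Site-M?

250

Use sources in increasing cost order.
Take 1150 from Site-U at 2.0 ; need 1050 more.
Site-S (4.5): use full 350 ; 700 hours to go.
Take 450 from Site-9 at 9.5 ; need 250 more.
Site-M (10.5): take the remaining 250 ; done.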